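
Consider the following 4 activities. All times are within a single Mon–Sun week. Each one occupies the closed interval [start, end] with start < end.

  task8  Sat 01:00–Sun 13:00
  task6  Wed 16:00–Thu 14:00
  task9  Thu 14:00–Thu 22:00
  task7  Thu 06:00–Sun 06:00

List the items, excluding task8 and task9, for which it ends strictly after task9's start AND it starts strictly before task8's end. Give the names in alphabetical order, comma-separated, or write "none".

task7

Conditions: its end is strictly after task9's start (X.end > Thu 14:00) AND its start is strictly before task8's end (X.start < Sun 13:00).
task6: end Thu 14:00 > Thu 14:00? ✗; start Wed 16:00 < Sun 13:00? ✓ → no.
task7: end Sun 06:00 > Thu 14:00? ✓; start Thu 06:00 < Sun 13:00? ✓ → yes.
Result: task7.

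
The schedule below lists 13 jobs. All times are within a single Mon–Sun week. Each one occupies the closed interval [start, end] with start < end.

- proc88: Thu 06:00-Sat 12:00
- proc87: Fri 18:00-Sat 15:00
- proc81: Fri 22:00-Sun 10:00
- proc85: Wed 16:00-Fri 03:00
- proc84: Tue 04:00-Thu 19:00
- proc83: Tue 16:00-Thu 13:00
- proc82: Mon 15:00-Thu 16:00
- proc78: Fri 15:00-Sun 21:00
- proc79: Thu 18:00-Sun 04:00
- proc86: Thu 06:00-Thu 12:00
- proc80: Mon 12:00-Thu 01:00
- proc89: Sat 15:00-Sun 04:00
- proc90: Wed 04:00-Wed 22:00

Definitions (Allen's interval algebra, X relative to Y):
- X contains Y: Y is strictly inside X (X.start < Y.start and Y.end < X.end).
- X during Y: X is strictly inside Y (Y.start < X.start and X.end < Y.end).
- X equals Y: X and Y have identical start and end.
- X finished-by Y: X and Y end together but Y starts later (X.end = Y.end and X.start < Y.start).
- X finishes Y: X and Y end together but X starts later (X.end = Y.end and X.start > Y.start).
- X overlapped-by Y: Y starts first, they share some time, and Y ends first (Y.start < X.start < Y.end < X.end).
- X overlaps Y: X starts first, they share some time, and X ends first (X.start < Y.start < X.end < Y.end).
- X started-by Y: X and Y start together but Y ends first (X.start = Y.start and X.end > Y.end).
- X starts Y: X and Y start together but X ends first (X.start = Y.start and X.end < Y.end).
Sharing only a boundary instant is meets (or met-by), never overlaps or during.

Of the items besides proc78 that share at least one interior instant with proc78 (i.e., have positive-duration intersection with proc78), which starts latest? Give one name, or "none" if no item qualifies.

proc89

Target proc78 = [Fri 15:00, Sun 21:00].
proc79 [Thu 18:00, Sun 04:00] → overlaps → candidate.
proc80 [Mon 12:00, Thu 01:00] → before → excluded.
proc81 [Fri 22:00, Sun 10:00] → during → candidate.
proc82 [Mon 15:00, Thu 16:00] → before → excluded.
proc83 [Tue 16:00, Thu 13:00] → before → excluded.
proc84 [Tue 04:00, Thu 19:00] → before → excluded.
proc85 [Wed 16:00, Fri 03:00] → before → excluded.
proc86 [Thu 06:00, Thu 12:00] → before → excluded.
proc87 [Fri 18:00, Sat 15:00] → during → candidate.
proc88 [Thu 06:00, Sat 12:00] → overlaps → candidate.
proc89 [Sat 15:00, Sun 04:00] → during → candidate.
proc90 [Wed 04:00, Wed 22:00] → before → excluded.
Among candidates, latest start is Sat 15:00 → proc89.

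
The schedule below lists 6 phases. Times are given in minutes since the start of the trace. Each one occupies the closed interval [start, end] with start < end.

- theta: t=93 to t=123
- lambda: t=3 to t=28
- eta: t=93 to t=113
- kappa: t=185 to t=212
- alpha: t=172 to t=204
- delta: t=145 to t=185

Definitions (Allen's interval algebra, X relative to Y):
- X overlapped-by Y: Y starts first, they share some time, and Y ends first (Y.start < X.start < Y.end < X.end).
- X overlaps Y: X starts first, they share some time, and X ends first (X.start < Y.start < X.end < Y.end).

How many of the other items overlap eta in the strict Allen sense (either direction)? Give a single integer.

0

Target eta = [t=93, t=113].
alpha [t=172, t=204] → after → no.
delta [t=145, t=185] → after → no.
kappa [t=185, t=212] → after → no.
lambda [t=3, t=28] → before → no.
theta [t=93, t=123] → started-by → no.
Total: 0.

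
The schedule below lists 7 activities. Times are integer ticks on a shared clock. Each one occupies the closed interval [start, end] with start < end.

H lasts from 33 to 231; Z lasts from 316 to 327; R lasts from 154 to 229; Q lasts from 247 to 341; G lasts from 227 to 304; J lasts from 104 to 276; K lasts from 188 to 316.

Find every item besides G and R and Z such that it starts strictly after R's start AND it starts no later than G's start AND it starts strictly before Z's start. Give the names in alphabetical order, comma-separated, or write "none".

Conditions: its start is strictly after R's start (X.start > 154) AND its start is no later than G's start (X.start <= 227) AND its start is strictly before Z's start (X.start < 316).
H: start 33 > 154? ✗; start 33 <= 227? ✓; start 33 < 316? ✓ → no.
J: start 104 > 154? ✗; start 104 <= 227? ✓; start 104 < 316? ✓ → no.
K: start 188 > 154? ✓; start 188 <= 227? ✓; start 188 < 316? ✓ → yes.
Q: start 247 > 154? ✓; start 247 <= 227? ✗; start 247 < 316? ✓ → no.
Result: K.

K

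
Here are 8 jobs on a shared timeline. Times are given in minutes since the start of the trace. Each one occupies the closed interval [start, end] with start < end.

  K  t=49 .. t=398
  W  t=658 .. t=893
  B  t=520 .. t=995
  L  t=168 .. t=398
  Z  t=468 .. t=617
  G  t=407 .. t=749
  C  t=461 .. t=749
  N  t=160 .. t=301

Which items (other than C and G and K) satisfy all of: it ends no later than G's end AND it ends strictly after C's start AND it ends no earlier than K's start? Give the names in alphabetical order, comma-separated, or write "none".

Z

Conditions: its end is no later than G's end (X.end <= t=749) AND its end is strictly after C's start (X.end > t=461) AND its end is no earlier than K's start (X.end >= t=49).
B: end t=995 <= t=749? ✗; end t=995 > t=461? ✓; end t=995 >= t=49? ✓ → no.
L: end t=398 <= t=749? ✓; end t=398 > t=461? ✗; end t=398 >= t=49? ✓ → no.
N: end t=301 <= t=749? ✓; end t=301 > t=461? ✗; end t=301 >= t=49? ✓ → no.
W: end t=893 <= t=749? ✗; end t=893 > t=461? ✓; end t=893 >= t=49? ✓ → no.
Z: end t=617 <= t=749? ✓; end t=617 > t=461? ✓; end t=617 >= t=49? ✓ → yes.
Result: Z.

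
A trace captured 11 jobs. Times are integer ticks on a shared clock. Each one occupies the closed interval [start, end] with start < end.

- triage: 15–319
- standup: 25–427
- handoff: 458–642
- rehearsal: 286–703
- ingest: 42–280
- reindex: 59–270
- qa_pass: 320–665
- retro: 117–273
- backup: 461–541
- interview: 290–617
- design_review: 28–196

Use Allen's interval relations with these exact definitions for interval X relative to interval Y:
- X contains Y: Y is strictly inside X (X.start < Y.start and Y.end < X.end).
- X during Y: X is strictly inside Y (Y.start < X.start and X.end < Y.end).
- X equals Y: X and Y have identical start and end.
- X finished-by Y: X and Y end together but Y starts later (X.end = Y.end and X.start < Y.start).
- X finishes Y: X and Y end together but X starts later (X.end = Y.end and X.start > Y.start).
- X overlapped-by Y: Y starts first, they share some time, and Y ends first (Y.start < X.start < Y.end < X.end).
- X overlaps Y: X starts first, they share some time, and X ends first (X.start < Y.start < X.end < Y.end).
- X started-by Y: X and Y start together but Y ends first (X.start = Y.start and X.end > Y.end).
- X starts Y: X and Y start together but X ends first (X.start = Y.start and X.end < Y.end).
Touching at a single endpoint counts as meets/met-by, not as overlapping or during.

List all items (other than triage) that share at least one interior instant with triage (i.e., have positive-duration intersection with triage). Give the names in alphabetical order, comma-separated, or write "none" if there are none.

design_review, ingest, interview, rehearsal, reindex, retro, standup

Target triage = [15, 319].
backup [461, 541] → after → no.
design_review [28, 196] → during → yes.
handoff [458, 642] → after → no.
ingest [42, 280] → during → yes.
interview [290, 617] → overlapped-by → yes.
qa_pass [320, 665] → after → no.
rehearsal [286, 703] → overlapped-by → yes.
reindex [59, 270] → during → yes.
retro [117, 273] → during → yes.
standup [25, 427] → overlapped-by → yes.
Result: design_review, ingest, interview, rehearsal, reindex, retro, standup.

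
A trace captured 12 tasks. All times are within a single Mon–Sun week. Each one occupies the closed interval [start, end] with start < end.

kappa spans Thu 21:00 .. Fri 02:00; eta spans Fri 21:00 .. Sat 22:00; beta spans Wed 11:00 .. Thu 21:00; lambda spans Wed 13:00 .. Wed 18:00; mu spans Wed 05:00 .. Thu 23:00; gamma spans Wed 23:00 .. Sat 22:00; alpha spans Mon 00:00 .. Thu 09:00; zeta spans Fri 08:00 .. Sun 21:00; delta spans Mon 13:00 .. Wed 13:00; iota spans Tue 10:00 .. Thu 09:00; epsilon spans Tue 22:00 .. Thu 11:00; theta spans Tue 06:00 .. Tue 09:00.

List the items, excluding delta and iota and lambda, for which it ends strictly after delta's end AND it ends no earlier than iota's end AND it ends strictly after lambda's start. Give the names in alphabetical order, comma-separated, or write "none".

alpha, beta, epsilon, eta, gamma, kappa, mu, zeta

Conditions: its end is strictly after delta's end (X.end > Wed 13:00) AND its end is no earlier than iota's end (X.end >= Thu 09:00) AND its end is strictly after lambda's start (X.end > Wed 13:00).
alpha: end Thu 09:00 > Wed 13:00? ✓; end Thu 09:00 >= Thu 09:00? ✓; end Thu 09:00 > Wed 13:00? ✓ → yes.
beta: end Thu 21:00 > Wed 13:00? ✓; end Thu 21:00 >= Thu 09:00? ✓; end Thu 21:00 > Wed 13:00? ✓ → yes.
epsilon: end Thu 11:00 > Wed 13:00? ✓; end Thu 11:00 >= Thu 09:00? ✓; end Thu 11:00 > Wed 13:00? ✓ → yes.
eta: end Sat 22:00 > Wed 13:00? ✓; end Sat 22:00 >= Thu 09:00? ✓; end Sat 22:00 > Wed 13:00? ✓ → yes.
gamma: end Sat 22:00 > Wed 13:00? ✓; end Sat 22:00 >= Thu 09:00? ✓; end Sat 22:00 > Wed 13:00? ✓ → yes.
kappa: end Fri 02:00 > Wed 13:00? ✓; end Fri 02:00 >= Thu 09:00? ✓; end Fri 02:00 > Wed 13:00? ✓ → yes.
mu: end Thu 23:00 > Wed 13:00? ✓; end Thu 23:00 >= Thu 09:00? ✓; end Thu 23:00 > Wed 13:00? ✓ → yes.
theta: end Tue 09:00 > Wed 13:00? ✗; end Tue 09:00 >= Thu 09:00? ✗; end Tue 09:00 > Wed 13:00? ✗ → no.
zeta: end Sun 21:00 > Wed 13:00? ✓; end Sun 21:00 >= Thu 09:00? ✓; end Sun 21:00 > Wed 13:00? ✓ → yes.
Result: alpha, beta, epsilon, eta, gamma, kappa, mu, zeta.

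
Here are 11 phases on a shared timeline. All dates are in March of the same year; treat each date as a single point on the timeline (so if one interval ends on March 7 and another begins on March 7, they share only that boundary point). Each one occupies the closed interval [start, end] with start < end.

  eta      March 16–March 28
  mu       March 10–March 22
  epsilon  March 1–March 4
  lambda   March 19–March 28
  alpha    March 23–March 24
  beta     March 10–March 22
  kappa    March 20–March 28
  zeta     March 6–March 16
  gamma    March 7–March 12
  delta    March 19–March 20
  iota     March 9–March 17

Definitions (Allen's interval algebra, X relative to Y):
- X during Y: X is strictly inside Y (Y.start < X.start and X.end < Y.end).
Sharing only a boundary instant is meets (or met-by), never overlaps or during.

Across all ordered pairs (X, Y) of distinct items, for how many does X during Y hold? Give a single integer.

Checking all 110 ordered pairs for relation 'during'; matching pairs in alphabetical order:
(alpha, eta): alpha during eta ✓
(alpha, kappa): alpha during kappa ✓
(alpha, lambda): alpha during lambda ✓
(delta, beta): delta during beta ✓
(delta, eta): delta during eta ✓
(delta, mu): delta during mu ✓
(gamma, zeta): gamma during zeta ✓
Count: 7.

7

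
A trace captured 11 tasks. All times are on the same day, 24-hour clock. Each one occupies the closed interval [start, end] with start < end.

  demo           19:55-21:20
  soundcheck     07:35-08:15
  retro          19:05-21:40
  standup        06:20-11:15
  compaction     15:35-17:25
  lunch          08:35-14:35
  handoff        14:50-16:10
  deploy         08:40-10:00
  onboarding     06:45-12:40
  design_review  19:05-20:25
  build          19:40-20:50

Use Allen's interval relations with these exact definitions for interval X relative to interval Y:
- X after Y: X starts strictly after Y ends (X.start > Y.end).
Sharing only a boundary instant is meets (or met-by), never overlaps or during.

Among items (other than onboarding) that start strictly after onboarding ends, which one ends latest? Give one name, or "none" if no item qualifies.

retro

Target onboarding = [06:45, 12:40].
build [19:40, 20:50] → after → candidate.
compaction [15:35, 17:25] → after → candidate.
demo [19:55, 21:20] → after → candidate.
deploy [08:40, 10:00] → during → excluded.
design_review [19:05, 20:25] → after → candidate.
handoff [14:50, 16:10] → after → candidate.
lunch [08:35, 14:35] → overlapped-by → excluded.
retro [19:05, 21:40] → after → candidate.
soundcheck [07:35, 08:15] → during → excluded.
standup [06:20, 11:15] → overlaps → excluded.
Among candidates, latest end is 21:40 → retro.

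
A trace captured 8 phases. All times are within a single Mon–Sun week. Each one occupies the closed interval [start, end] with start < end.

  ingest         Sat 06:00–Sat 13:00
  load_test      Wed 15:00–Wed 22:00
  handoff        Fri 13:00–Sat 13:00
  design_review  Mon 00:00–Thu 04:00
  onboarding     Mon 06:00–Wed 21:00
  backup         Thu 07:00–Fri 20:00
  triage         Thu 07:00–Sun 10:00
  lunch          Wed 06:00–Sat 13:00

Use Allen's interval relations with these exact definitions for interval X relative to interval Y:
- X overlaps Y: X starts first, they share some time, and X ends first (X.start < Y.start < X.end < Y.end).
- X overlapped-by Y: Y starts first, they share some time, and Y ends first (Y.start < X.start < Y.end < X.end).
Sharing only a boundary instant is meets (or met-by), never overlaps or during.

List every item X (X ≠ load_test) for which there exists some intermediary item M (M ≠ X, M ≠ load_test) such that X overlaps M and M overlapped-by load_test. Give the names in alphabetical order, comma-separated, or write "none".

none

Target load_test = [Wed 15:00, Wed 22:00].
Intermediaries M with M overlapped-by load_test: none.
Union: none.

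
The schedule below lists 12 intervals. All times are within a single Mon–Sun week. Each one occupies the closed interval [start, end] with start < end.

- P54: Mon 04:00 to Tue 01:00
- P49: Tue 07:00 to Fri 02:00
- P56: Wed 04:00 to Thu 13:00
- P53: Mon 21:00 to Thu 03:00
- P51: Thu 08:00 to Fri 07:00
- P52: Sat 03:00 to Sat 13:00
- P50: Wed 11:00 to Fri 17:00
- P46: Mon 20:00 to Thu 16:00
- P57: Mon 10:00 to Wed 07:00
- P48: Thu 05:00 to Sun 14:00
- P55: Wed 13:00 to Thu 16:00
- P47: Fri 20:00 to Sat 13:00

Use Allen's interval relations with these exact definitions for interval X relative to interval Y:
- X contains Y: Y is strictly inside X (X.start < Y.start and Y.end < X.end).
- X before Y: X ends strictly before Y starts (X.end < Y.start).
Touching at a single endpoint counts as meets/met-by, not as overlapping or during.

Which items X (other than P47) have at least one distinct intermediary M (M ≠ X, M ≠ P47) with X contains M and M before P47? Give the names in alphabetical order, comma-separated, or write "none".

Target P47 = [Fri 20:00, Sat 13:00].
Intermediaries M with M before P47: P46, P49, P50, P51, P53, P54, P55, P56, P57.
Via P46 — items with X contains P46: none.
Via P49 — items with X contains P49: none.
Via P50 — items with X contains P50: none.
Via P51 — items with X contains P51: P48, P50.
Via P53 — items with X contains P53: P46.
Via P54 — items with X contains P54: none.
Via P55 — items with X contains P55: P49, P50.
Via P56 — items with X contains P56: P46, P49.
Via P57 — items with X contains P57: none.
Union: P46, P48, P49, P50.

P46, P48, P49, P50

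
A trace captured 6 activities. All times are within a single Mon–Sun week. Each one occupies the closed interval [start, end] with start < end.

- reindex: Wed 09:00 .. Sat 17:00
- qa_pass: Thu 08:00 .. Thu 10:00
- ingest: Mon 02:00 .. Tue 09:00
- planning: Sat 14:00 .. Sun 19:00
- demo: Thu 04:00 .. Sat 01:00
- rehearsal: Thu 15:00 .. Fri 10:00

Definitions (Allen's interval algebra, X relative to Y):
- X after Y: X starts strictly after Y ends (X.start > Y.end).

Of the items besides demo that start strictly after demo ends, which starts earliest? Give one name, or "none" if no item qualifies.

planning

Target demo = [Thu 04:00, Sat 01:00].
ingest [Mon 02:00, Tue 09:00] → before → excluded.
planning [Sat 14:00, Sun 19:00] → after → candidate.
qa_pass [Thu 08:00, Thu 10:00] → during → excluded.
rehearsal [Thu 15:00, Fri 10:00] → during → excluded.
reindex [Wed 09:00, Sat 17:00] → contains → excluded.
Among candidates, earliest start is Sat 14:00 → planning.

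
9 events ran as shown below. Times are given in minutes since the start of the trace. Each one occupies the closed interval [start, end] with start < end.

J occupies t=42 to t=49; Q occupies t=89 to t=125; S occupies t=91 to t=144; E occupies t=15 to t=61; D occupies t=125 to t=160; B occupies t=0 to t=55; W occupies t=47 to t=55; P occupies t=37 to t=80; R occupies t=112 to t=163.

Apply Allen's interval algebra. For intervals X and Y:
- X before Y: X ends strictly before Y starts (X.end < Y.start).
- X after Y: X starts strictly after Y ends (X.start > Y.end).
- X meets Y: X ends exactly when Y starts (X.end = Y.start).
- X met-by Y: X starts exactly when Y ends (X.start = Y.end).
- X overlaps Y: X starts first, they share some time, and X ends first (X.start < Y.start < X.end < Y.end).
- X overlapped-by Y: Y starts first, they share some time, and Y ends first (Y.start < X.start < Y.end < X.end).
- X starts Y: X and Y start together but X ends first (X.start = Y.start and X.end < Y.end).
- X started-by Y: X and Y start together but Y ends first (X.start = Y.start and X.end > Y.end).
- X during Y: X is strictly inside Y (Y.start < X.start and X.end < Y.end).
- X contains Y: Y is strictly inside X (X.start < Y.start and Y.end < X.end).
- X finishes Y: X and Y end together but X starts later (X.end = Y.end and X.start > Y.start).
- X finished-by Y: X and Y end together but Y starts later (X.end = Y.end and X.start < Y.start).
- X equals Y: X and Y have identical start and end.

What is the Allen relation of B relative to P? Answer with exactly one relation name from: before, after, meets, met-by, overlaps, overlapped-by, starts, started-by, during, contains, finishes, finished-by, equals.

B = [t=0, t=55]; P = [t=37, t=80].
Compare endpoints: B.start < P.start, B.start < P.end, B.end > P.start, B.end < P.end.
That pattern is 'overlaps'.

overlaps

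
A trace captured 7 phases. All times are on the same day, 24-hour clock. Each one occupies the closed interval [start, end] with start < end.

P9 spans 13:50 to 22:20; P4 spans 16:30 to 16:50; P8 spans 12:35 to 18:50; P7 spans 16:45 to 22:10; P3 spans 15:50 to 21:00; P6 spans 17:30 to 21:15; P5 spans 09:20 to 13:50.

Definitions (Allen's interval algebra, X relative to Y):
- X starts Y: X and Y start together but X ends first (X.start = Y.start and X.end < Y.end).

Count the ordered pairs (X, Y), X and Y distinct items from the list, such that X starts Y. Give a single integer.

0

Checking all 42 ordered pairs for relation 'starts'; matching pairs in alphabetical order:
No pair satisfies it.
Count: 0.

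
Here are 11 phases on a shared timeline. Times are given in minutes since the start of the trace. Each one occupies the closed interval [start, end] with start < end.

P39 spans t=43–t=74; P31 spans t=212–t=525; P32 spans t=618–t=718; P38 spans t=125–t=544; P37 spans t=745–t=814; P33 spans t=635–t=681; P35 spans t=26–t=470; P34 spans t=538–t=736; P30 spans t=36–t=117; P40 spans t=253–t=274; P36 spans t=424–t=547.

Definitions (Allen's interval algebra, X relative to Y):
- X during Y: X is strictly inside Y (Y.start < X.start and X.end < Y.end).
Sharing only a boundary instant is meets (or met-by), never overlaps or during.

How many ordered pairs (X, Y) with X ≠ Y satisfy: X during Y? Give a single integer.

Checking all 110 ordered pairs for relation 'during'; matching pairs in alphabetical order:
(P30, P35): P30 during P35 ✓
(P31, P38): P31 during P38 ✓
(P32, P34): P32 during P34 ✓
(P33, P32): P33 during P32 ✓
(P33, P34): P33 during P34 ✓
(P39, P30): P39 during P30 ✓
(P39, P35): P39 during P35 ✓
(P40, P31): P40 during P31 ✓
(P40, P35): P40 during P35 ✓
(P40, P38): P40 during P38 ✓
Count: 10.

10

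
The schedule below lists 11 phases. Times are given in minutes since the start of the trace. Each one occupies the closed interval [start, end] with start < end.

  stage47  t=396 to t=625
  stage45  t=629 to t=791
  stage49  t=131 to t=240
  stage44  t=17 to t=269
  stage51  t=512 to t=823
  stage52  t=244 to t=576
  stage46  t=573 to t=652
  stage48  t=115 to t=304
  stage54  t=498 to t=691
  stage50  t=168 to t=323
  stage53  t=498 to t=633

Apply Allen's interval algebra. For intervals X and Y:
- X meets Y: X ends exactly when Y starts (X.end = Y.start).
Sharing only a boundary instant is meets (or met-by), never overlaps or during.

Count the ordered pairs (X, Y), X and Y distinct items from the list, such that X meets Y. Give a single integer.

Checking all 110 ordered pairs for relation 'meets'; matching pairs in alphabetical order:
No pair satisfies it.
Count: 0.

0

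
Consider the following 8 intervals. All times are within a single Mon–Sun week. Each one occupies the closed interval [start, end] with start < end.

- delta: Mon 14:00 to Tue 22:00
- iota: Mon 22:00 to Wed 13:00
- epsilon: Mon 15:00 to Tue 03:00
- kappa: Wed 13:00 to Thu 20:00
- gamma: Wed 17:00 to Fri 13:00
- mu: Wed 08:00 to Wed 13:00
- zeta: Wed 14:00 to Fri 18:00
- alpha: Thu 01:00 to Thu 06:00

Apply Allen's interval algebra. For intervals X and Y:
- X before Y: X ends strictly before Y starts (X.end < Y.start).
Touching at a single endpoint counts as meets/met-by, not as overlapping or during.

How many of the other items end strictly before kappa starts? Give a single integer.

2

Target kappa = [Wed 13:00, Thu 20:00].
alpha [Thu 01:00, Thu 06:00] → during → no.
delta [Mon 14:00, Tue 22:00] → before → counts.
epsilon [Mon 15:00, Tue 03:00] → before → counts.
gamma [Wed 17:00, Fri 13:00] → overlapped-by → no.
iota [Mon 22:00, Wed 13:00] → meets → no.
mu [Wed 08:00, Wed 13:00] → meets → no.
zeta [Wed 14:00, Fri 18:00] → overlapped-by → no.
Total: 2.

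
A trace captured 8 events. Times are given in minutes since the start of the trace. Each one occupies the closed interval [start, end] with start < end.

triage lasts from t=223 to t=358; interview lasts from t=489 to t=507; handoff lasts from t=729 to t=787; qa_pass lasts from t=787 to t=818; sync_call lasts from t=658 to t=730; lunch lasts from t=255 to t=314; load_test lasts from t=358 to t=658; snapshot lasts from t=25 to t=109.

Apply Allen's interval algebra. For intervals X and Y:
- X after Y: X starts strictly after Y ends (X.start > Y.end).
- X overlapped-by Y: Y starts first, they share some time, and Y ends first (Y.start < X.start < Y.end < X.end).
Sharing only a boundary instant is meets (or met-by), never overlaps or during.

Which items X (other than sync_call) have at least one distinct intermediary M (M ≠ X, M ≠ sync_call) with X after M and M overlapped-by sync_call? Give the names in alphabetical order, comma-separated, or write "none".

Target sync_call = [t=658, t=730].
Intermediaries M with M overlapped-by sync_call: handoff.
Via handoff — items with X after handoff: none.
Union: none.

none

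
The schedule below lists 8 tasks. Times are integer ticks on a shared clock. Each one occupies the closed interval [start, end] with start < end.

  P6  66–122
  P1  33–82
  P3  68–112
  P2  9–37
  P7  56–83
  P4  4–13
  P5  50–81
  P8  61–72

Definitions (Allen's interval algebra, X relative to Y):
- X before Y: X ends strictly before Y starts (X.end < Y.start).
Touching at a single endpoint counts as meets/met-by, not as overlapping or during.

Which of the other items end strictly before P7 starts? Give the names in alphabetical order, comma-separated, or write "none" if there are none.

Target P7 = [56, 83].
P1 [33, 82] → overlaps → no.
P2 [9, 37] → before → yes.
P3 [68, 112] → overlapped-by → no.
P4 [4, 13] → before → yes.
P5 [50, 81] → overlaps → no.
P6 [66, 122] → overlapped-by → no.
P8 [61, 72] → during → no.
Result: P2, P4.

P2, P4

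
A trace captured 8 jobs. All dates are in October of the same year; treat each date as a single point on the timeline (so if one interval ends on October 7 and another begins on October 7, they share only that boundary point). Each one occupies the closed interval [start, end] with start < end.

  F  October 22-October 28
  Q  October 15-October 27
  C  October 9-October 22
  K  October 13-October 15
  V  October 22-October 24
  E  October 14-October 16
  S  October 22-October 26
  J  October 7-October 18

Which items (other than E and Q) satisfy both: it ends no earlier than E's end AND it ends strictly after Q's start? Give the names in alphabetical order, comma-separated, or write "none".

C, F, J, S, V

Conditions: its end is no earlier than E's end (X.end >= October 16) AND its end is strictly after Q's start (X.end > October 15).
C: end October 22 >= October 16? ✓; end October 22 > October 15? ✓ → yes.
F: end October 28 >= October 16? ✓; end October 28 > October 15? ✓ → yes.
J: end October 18 >= October 16? ✓; end October 18 > October 15? ✓ → yes.
K: end October 15 >= October 16? ✗; end October 15 > October 15? ✗ → no.
S: end October 26 >= October 16? ✓; end October 26 > October 15? ✓ → yes.
V: end October 24 >= October 16? ✓; end October 24 > October 15? ✓ → yes.
Result: C, F, J, S, V.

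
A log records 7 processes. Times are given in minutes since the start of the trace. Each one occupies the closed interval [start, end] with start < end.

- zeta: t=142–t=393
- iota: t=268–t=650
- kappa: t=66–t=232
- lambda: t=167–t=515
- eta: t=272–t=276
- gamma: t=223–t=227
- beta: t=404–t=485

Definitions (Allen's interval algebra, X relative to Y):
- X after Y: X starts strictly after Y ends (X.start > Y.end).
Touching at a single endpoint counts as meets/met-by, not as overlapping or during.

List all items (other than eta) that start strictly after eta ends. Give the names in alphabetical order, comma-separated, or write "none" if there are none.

Target eta = [t=272, t=276].
beta [t=404, t=485] → after → yes.
gamma [t=223, t=227] → before → no.
iota [t=268, t=650] → contains → no.
kappa [t=66, t=232] → before → no.
lambda [t=167, t=515] → contains → no.
zeta [t=142, t=393] → contains → no.
Result: beta.

beta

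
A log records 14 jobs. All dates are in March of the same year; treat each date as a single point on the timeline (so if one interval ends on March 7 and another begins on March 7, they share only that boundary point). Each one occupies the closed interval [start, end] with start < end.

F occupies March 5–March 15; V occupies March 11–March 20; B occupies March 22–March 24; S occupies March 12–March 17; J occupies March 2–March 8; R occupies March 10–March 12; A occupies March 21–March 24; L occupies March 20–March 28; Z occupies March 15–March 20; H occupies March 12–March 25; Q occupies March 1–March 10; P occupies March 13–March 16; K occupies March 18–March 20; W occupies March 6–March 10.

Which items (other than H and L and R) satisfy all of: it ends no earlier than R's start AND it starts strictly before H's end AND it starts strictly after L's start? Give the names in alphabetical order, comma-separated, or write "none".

A, B

Conditions: its end is no earlier than R's start (X.end >= March 10) AND its start is strictly before H's end (X.start < March 25) AND its start is strictly after L's start (X.start > March 20).
A: end March 24 >= March 10? ✓; start March 21 < March 25? ✓; start March 21 > March 20? ✓ → yes.
B: end March 24 >= March 10? ✓; start March 22 < March 25? ✓; start March 22 > March 20? ✓ → yes.
F: end March 15 >= March 10? ✓; start March 5 < March 25? ✓; start March 5 > March 20? ✗ → no.
J: end March 8 >= March 10? ✗; start March 2 < March 25? ✓; start March 2 > March 20? ✗ → no.
K: end March 20 >= March 10? ✓; start March 18 < March 25? ✓; start March 18 > March 20? ✗ → no.
P: end March 16 >= March 10? ✓; start March 13 < March 25? ✓; start March 13 > March 20? ✗ → no.
Q: end March 10 >= March 10? ✓; start March 1 < March 25? ✓; start March 1 > March 20? ✗ → no.
S: end March 17 >= March 10? ✓; start March 12 < March 25? ✓; start March 12 > March 20? ✗ → no.
V: end March 20 >= March 10? ✓; start March 11 < March 25? ✓; start March 11 > March 20? ✗ → no.
W: end March 10 >= March 10? ✓; start March 6 < March 25? ✓; start March 6 > March 20? ✗ → no.
Z: end March 20 >= March 10? ✓; start March 15 < March 25? ✓; start March 15 > March 20? ✗ → no.
Result: A, B.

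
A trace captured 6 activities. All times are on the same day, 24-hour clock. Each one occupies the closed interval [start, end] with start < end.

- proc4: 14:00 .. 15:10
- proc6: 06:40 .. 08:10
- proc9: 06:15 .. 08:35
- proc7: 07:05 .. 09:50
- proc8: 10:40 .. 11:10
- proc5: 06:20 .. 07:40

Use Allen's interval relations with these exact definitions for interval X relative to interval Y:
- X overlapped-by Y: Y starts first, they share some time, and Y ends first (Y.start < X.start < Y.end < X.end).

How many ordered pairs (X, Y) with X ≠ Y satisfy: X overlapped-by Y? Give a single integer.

Checking all 30 ordered pairs for relation 'overlapped-by'; matching pairs in alphabetical order:
(proc6, proc5): proc6 overlapped-by proc5 ✓
(proc7, proc5): proc7 overlapped-by proc5 ✓
(proc7, proc6): proc7 overlapped-by proc6 ✓
(proc7, proc9): proc7 overlapped-by proc9 ✓
Count: 4.

4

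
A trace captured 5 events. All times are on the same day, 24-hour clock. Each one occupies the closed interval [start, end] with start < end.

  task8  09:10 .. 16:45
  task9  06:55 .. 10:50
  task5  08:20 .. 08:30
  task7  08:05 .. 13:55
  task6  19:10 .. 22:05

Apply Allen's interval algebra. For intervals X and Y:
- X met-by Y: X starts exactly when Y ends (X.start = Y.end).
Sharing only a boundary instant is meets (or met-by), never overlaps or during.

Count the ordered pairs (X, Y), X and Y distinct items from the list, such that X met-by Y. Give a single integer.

0

Checking all 20 ordered pairs for relation 'met-by'; matching pairs in alphabetical order:
No pair satisfies it.
Count: 0.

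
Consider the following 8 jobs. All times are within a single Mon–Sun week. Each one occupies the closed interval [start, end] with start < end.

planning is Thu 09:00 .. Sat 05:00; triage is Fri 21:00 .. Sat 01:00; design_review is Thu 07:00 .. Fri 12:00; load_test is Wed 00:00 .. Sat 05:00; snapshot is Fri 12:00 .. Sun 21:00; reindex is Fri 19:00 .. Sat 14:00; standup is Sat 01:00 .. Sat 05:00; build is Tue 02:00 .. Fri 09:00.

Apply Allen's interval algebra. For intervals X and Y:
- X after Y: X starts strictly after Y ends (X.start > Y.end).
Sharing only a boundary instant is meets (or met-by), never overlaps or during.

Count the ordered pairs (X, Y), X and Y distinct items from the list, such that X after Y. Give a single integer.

Checking all 56 ordered pairs for relation 'after'; matching pairs in alphabetical order:
(reindex, build): reindex after build ✓
(reindex, design_review): reindex after design_review ✓
(snapshot, build): snapshot after build ✓
(standup, build): standup after build ✓
(standup, design_review): standup after design_review ✓
(triage, build): triage after build ✓
(triage, design_review): triage after design_review ✓
Count: 7.

7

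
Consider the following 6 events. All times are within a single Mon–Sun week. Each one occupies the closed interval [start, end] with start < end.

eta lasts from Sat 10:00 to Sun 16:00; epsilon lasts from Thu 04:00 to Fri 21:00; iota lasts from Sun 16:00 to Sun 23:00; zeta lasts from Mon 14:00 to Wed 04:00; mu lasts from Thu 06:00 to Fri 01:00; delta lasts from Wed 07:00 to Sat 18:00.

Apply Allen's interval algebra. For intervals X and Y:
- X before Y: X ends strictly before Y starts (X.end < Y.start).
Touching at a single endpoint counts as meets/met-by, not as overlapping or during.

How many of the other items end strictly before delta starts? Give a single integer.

1

Target delta = [Wed 07:00, Sat 18:00].
epsilon [Thu 04:00, Fri 21:00] → during → no.
eta [Sat 10:00, Sun 16:00] → overlapped-by → no.
iota [Sun 16:00, Sun 23:00] → after → no.
mu [Thu 06:00, Fri 01:00] → during → no.
zeta [Mon 14:00, Wed 04:00] → before → counts.
Total: 1.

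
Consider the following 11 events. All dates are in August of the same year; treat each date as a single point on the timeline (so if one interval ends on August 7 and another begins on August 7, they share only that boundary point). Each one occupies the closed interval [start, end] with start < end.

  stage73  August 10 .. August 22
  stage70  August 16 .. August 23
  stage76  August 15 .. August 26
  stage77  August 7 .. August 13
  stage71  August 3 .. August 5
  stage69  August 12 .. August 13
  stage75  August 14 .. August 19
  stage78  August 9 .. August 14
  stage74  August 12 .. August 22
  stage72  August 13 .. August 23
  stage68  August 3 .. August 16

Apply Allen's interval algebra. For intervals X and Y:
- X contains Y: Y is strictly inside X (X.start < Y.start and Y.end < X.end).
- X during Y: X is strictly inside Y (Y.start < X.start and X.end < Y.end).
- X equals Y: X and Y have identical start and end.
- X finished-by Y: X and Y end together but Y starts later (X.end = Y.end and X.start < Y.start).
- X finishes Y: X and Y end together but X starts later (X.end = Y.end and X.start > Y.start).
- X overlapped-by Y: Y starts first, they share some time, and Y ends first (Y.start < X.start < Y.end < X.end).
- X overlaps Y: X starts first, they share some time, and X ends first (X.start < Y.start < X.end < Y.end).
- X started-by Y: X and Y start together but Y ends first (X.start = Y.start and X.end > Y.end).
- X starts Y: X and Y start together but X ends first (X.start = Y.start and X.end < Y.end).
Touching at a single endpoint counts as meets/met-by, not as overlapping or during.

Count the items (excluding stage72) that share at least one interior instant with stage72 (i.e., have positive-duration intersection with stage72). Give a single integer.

7

Target stage72 = [August 13, August 23].
stage68 [August 3, August 16] → overlaps → counts.
stage69 [August 12, August 13] → meets → no.
stage70 [August 16, August 23] → finishes → counts.
stage71 [August 3, August 5] → before → no.
stage73 [August 10, August 22] → overlaps → counts.
stage74 [August 12, August 22] → overlaps → counts.
stage75 [August 14, August 19] → during → counts.
stage76 [August 15, August 26] → overlapped-by → counts.
stage77 [August 7, August 13] → meets → no.
stage78 [August 9, August 14] → overlaps → counts.
Total: 7.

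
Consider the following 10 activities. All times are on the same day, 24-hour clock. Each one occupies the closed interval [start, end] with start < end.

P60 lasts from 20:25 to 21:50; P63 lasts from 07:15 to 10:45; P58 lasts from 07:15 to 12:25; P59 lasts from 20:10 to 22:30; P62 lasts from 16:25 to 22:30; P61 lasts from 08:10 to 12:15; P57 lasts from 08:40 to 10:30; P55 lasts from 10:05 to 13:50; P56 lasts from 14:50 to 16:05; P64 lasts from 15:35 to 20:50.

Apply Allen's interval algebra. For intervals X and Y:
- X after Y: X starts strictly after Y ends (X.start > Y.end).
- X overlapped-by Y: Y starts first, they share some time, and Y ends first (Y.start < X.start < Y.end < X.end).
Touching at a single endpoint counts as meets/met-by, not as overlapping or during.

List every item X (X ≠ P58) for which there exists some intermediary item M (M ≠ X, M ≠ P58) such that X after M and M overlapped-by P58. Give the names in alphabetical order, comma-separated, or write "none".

Target P58 = [07:15, 12:25].
Intermediaries M with M overlapped-by P58: P55.
Via P55 — items with X after P55: P56, P59, P60, P62, P64.
Union: P56, P59, P60, P62, P64.

P56, P59, P60, P62, P64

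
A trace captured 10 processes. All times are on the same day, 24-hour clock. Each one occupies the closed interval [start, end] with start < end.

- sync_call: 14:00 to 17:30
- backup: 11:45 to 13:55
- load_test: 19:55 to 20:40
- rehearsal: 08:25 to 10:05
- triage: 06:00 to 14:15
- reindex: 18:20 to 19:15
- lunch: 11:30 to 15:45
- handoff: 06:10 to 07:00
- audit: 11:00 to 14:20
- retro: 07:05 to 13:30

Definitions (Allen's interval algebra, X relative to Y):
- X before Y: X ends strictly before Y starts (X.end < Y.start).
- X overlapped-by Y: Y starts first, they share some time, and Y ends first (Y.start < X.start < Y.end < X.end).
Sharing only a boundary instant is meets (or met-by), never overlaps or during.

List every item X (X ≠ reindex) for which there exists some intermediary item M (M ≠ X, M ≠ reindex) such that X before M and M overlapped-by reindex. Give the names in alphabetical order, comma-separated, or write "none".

Target reindex = [18:20, 19:15].
Intermediaries M with M overlapped-by reindex: none.
Union: none.

none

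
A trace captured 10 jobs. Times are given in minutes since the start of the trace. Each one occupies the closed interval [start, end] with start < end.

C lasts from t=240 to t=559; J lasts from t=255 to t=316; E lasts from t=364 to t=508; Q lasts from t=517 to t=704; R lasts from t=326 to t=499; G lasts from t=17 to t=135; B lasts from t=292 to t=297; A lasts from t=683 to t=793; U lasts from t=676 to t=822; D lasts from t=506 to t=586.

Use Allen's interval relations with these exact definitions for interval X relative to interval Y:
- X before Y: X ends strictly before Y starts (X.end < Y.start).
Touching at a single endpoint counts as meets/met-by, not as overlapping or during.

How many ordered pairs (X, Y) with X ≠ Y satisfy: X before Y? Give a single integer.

32

Checking all 90 ordered pairs for relation 'before'; matching pairs in alphabetical order:
(B, A): B before A ✓
(B, D): B before D ✓
(B, E): B before E ✓
(B, Q): B before Q ✓
(B, R): B before R ✓
(B, U): B before U ✓
(C, A): C before A ✓
(C, U): C before U ✓
(D, A): D before A ✓
(D, U): D before U ✓
(E, A): E before A ✓
(E, Q): E before Q ✓
(E, U): E before U ✓
(G, A): G before A ✓
(G, B): G before B ✓
(G, C): G before C ✓
(G, D): G before D ✓
(G, E): G before E ✓
(G, J): G before J ✓
(G, Q): G before Q ✓
(G, R): G before R ✓
(G, U): G before U ✓
(J, A): J before A ✓
(J, D): J before D ✓
... plus 8 further pairs not listed.
Count: 32.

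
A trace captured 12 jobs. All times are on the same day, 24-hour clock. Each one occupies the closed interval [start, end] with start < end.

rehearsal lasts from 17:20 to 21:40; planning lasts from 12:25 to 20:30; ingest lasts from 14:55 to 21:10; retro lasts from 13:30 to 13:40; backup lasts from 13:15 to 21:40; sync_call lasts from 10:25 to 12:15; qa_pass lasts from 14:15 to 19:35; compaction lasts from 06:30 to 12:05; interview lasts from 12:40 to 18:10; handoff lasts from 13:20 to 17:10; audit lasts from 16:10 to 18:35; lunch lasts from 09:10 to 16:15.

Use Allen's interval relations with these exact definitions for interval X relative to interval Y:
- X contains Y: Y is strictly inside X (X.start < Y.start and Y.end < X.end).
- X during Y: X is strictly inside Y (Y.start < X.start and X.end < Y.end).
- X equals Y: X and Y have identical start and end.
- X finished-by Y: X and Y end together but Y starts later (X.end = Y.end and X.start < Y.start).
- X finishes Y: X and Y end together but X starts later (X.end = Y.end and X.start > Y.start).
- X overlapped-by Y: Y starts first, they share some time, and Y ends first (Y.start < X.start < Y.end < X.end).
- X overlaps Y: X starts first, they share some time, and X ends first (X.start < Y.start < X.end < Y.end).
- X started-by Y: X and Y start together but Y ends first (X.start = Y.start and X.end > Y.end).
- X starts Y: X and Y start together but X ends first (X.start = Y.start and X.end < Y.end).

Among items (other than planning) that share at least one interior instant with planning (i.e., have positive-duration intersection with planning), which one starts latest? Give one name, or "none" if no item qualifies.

Target planning = [12:25, 20:30].
audit [16:10, 18:35] → during → candidate.
backup [13:15, 21:40] → overlapped-by → candidate.
compaction [06:30, 12:05] → before → excluded.
handoff [13:20, 17:10] → during → candidate.
ingest [14:55, 21:10] → overlapped-by → candidate.
interview [12:40, 18:10] → during → candidate.
lunch [09:10, 16:15] → overlaps → candidate.
qa_pass [14:15, 19:35] → during → candidate.
rehearsal [17:20, 21:40] → overlapped-by → candidate.
retro [13:30, 13:40] → during → candidate.
sync_call [10:25, 12:15] → before → excluded.
Among candidates, latest start is 17:20 → rehearsal.

rehearsal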